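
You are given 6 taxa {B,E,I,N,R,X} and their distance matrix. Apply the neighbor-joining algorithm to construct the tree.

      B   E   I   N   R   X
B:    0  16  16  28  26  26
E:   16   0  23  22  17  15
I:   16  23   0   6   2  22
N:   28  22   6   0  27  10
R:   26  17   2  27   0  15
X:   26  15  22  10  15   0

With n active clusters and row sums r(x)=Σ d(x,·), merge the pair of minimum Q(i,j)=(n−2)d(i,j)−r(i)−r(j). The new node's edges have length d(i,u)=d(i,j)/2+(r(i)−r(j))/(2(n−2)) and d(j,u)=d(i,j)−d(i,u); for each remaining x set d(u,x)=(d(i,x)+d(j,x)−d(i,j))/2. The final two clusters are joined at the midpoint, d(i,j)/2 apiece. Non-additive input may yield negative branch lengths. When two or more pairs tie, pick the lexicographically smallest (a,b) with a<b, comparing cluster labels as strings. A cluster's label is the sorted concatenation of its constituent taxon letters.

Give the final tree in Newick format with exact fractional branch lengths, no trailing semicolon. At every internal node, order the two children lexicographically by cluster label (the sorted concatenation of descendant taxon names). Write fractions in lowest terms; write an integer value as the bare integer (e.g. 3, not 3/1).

iteration 1: select I,R (d=2, Q=-148); attach at lengths (-5/4, 13/4); label the merged cluster IR
  updated: d(B,IR)=20, d(E,IR)=19, d(IR,N)=31/2, d(IR,X)=35/2
iteration 2: select B,E (d=16, Q=-114); attach at lengths (11, 5); label the merged cluster BE
  updated: d(BE,IR)=23/2, d(BE,N)=17, d(BE,X)=25/2
iteration 3: select BE,IR (d=23/2, Q=-125/2); attach at lengths (39/8, 53/8); label the merged cluster BEIR
  updated: d(BEIR,N)=21/2, d(BEIR,X)=37/4
iteration 4: select BEIR,N (d=21/2, Q=-119/4); attach at lengths (39/8, 45/8); label the merged cluster BEINR
  updated: d(BEINR,X)=35/8
iteration 5: select BEINR,X (d=35/8); attach at lengths (35/16, 35/16); label the merged cluster BEINRX
final tree: ((((B:11,E:5):39/8,(I:-5/4,R:13/4):53/8):39/8,N:45/8):35/16,X:35/16)
total length: 355/8

((((B:11,E:5):39/8,(I:-5/4,R:13/4):53/8):39/8,N:45/8):35/16,X:35/16)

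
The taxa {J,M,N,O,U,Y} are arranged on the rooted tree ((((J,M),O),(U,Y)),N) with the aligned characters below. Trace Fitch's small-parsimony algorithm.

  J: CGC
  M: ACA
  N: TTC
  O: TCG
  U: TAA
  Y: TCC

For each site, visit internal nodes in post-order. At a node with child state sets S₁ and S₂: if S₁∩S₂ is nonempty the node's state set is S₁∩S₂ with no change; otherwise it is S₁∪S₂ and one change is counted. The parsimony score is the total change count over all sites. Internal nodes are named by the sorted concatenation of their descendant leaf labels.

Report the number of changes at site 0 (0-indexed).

2

JM@0: {C} ∪ {A} = {A,C} (union, +1)
JMO@0: {A,C} ∪ {T} = {A,C,T} (union, +1)
UY@0: {T} ∩ {T} = {T} (intersection, +0)
JMOUY@0: {A,C,T} ∩ {T} = {T} (intersection, +0)
JMNOUY@0: {T} ∩ {T} = {T} (intersection, +0)
JM@1: {G} ∪ {C} = {C,G} (union, +1)
JMO@1: {C,G} ∩ {C} = {C} (intersection, +0)
UY@1: {A} ∪ {C} = {A,C} (union, +1)
JMOUY@1: {C} ∩ {A,C} = {C} (intersection, +0)
JMNOUY@1: {C} ∪ {T} = {C,T} (union, +1)
JM@2: {C} ∪ {A} = {A,C} (union, +1)
JMO@2: {A,C} ∪ {G} = {A,C,G} (union, +1)
UY@2: {A} ∪ {C} = {A,C} (union, +1)
JMOUY@2: {A,C,G} ∩ {A,C} = {A,C} (intersection, +0)
JMNOUY@2: {A,C} ∩ {C} = {C} (intersection, +0)
per-site changes: [2, 3, 3]; total = 8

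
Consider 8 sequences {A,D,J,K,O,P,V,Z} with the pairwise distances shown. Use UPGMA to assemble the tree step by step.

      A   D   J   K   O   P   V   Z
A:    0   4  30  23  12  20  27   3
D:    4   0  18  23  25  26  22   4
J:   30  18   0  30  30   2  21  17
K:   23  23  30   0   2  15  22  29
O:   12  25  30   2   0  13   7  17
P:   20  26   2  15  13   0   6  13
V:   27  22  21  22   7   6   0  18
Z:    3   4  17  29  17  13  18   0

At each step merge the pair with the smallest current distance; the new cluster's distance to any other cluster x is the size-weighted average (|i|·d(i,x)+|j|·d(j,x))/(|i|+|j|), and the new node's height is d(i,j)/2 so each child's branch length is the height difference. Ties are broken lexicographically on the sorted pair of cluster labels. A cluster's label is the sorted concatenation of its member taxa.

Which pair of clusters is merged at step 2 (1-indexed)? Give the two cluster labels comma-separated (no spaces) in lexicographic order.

1. join J+P (d=2) ⇒ JP; edges |J|=1, |P|=1
  updated: d(A,JP)=25, d(D,JP)=22, d(JP,K)=45/2, d(JP,O)=43/2, d(JP,V)=27/2, d(JP,Z)=15
2. join K+O (d=2) ⇒ KO; edges |K|=1, |O|=1
  updated: d(A,KO)=35/2, d(D,KO)=24, d(JP,KO)=22, d(KO,V)=29/2, d(KO,Z)=23
3. join A+Z (d=3) ⇒ AZ; edges |A|=3/2, |Z|=3/2
  updated: d(AZ,D)=4, d(AZ,JP)=20, d(AZ,KO)=81/4, d(AZ,V)=45/2
4. join AZ+D (d=4) ⇒ ADZ; edges |AZ|=1/2, |D|=2
  updated: d(ADZ,JP)=62/3, d(ADZ,KO)=43/2, d(ADZ,V)=67/3
5. join JP+V (d=27/2) ⇒ JPV; edges |JP|=23/4, |V|=27/4
  updated: d(ADZ,JPV)=191/9, d(JPV,KO)=39/2
6. join JPV+KO (d=39/2) ⇒ JKOPV; edges |JPV|=3, |KO|=35/4
  updated: d(ADZ,JKOPV)=64/3
7. join ADZ+JKOPV (d=64/3) ⇒ ADJKOPVZ; edges |ADZ|=26/3, |JKOPV|=11/12
final tree: (((A:3/2,Z:3/2):1/2,D:2):26/3,(((J:1,P:1):23/4,V:27/4):3,(K:1,O:1):35/4):11/12)
total length: 130/3

K,O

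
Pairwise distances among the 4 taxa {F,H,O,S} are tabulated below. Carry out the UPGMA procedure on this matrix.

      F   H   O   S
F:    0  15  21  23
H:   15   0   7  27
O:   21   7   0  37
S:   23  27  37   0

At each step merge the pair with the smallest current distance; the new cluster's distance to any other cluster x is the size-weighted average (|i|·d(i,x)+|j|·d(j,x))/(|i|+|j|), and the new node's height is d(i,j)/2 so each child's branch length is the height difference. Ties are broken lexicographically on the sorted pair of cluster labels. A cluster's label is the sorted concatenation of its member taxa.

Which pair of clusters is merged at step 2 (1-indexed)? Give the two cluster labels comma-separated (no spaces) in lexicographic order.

F,HO

1. join H+O (d=7) ⇒ HO; edges |H|=7/2, |O|=7/2
  updated: d(F,HO)=18, d(HO,S)=32
2. join F+HO (d=18) ⇒ FHO; edges |F|=9, |HO|=11/2
  updated: d(FHO,S)=29
3. join FHO+S (d=29) ⇒ FHOS; edges |FHO|=11/2, |S|=29/2
final tree: ((F:9,(H:7/2,O:7/2):11/2):11/2,S:29/2)
total length: 83/2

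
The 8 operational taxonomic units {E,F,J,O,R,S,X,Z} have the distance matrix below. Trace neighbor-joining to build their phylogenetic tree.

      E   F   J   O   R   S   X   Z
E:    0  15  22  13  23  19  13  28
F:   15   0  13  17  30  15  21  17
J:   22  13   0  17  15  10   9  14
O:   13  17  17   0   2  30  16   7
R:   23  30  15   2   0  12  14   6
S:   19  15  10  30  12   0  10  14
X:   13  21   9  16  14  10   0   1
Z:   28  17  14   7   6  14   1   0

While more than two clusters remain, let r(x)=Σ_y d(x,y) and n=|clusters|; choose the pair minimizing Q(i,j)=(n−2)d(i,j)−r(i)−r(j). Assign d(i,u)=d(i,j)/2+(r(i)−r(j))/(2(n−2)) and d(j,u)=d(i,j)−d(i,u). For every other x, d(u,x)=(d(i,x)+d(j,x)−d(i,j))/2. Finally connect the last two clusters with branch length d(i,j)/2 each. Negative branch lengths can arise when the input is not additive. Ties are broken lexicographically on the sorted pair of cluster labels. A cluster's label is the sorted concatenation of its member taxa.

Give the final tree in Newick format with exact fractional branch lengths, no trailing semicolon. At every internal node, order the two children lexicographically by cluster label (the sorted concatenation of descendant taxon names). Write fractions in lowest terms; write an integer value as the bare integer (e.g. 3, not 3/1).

1. join O+R (d=2, Q=-192) ⇒ OR; edges |O|=1, |R|=1
  updated: d(E,OR)=17, d(F,OR)=45/2, d(J,OR)=15, d(OR,S)=20, d(OR,X)=14, d(OR,Z)=11/2
2. join OR+Z (d=11/2, Q=-146) ⇒ ORZ; edges |OR|=21/5, |Z|=13/10
  updated: d(E,ORZ)=79/4, d(F,ORZ)=17, d(J,ORZ)=47/4, d(ORZ,S)=57/4, d(ORZ,X)=19/4
3. join E+F (d=15, Q=-439/4) ⇒ EF; edges |E|=271/32, |F|=209/32
  updated: d(EF,J)=10, d(EF,ORZ)=87/8, d(EF,S)=19/2, d(EF,X)=19/2
4. join ORZ+X (d=19/4, Q=-485/8) ⇒ ORXZ; edges |ORZ|=181/48, |X|=47/48
  updated: d(EF,ORXZ)=125/16, d(J,ORXZ)=8, d(ORXZ,S)=39/4
5. join EF+S (d=19/2, Q=-601/16) ⇒ EFS; edges |EF|=273/64, |S|=335/64
  updated: d(EFS,J)=21/4, d(EFS,ORXZ)=129/32
6. join EFS+J (d=21/4, Q=-553/32) ⇒ EFJS; edges |EFS|=41/64, |J|=295/64
  updated: d(EFJS,ORXZ)=217/64
7. join EFJS+ORXZ (d=217/64) ⇒ EFJORSXZ; edges |EFJS|=217/128, |ORXZ|=217/128
final tree: ((((E:271/32,F:209/32):273/64,S:335/64):41/64,J:295/64):217/128,(((O:1,R:1):21/5,Z:13/10):181/48,X:47/48):217/128)
total length: 2905/64

((((E:271/32,F:209/32):273/64,S:335/64):41/64,J:295/64):217/128,(((O:1,R:1):21/5,Z:13/10):181/48,X:47/48):217/128)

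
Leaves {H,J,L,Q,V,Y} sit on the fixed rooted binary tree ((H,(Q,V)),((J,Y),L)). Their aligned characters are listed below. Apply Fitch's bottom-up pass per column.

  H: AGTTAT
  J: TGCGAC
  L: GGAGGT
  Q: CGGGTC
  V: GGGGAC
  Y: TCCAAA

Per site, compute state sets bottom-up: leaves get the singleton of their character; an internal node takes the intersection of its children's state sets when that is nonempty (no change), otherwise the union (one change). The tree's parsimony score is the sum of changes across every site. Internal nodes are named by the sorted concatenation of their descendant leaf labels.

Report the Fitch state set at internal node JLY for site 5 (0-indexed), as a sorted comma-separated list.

A,C,T

QV@0: {C} ∪ {G} = {C,G} (union, +1)
HQV@0: {A} ∪ {C,G} = {A,C,G} (union, +1)
JY@0: {T} ∩ {T} = {T} (intersection, +0)
JLY@0: {T} ∪ {G} = {G,T} (union, +1)
HJLQVY@0: {A,C,G} ∩ {G,T} = {G} (intersection, +0)
QV@1: {G} ∩ {G} = {G} (intersection, +0)
HQV@1: {G} ∩ {G} = {G} (intersection, +0)
JY@1: {G} ∪ {C} = {C,G} (union, +1)
JLY@1: {C,G} ∩ {G} = {G} (intersection, +0)
HJLQVY@1: {G} ∩ {G} = {G} (intersection, +0)
QV@2: {G} ∩ {G} = {G} (intersection, +0)
HQV@2: {T} ∪ {G} = {G,T} (union, +1)
JY@2: {C} ∩ {C} = {C} (intersection, +0)
JLY@2: {C} ∪ {A} = {A,C} (union, +1)
HJLQVY@2: {G,T} ∪ {A,C} = {A,C,G,T} (union, +1)
QV@3: {G} ∩ {G} = {G} (intersection, +0)
HQV@3: {T} ∪ {G} = {G,T} (union, +1)
JY@3: {G} ∪ {A} = {A,G} (union, +1)
JLY@3: {A,G} ∩ {G} = {G} (intersection, +0)
HJLQVY@3: {G,T} ∩ {G} = {G} (intersection, +0)
QV@4: {T} ∪ {A} = {A,T} (union, +1)
HQV@4: {A} ∩ {A,T} = {A} (intersection, +0)
JY@4: {A} ∩ {A} = {A} (intersection, +0)
JLY@4: {A} ∪ {G} = {A,G} (union, +1)
HJLQVY@4: {A} ∩ {A,G} = {A} (intersection, +0)
QV@5: {C} ∩ {C} = {C} (intersection, +0)
HQV@5: {T} ∪ {C} = {C,T} (union, +1)
JY@5: {C} ∪ {A} = {A,C} (union, +1)
JLY@5: {A,C} ∪ {T} = {A,C,T} (union, +1)
HJLQVY@5: {C,T} ∩ {A,C,T} = {C,T} (intersection, +0)
per-site changes: [3, 1, 3, 2, 2, 3]; total = 14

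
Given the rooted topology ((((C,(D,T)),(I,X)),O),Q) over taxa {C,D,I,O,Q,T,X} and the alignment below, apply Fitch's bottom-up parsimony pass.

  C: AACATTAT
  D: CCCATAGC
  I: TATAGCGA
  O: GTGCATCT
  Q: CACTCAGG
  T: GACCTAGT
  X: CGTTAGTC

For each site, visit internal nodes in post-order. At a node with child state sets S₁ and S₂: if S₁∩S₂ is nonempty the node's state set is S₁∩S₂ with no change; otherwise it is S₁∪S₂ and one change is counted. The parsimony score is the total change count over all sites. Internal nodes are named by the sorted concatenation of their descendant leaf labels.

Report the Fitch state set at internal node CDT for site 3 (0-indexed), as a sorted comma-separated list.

A

site 0, node DT: D={C} ∪ T={G} → {C,G} (+1)
site 0, node CDT: C={A} ∪ DT={C,G} → {A,C,G} (+1)
site 0, node IX: I={T} ∪ X={C} → {C,T} (+1)
site 0, node CDITX: CDT={A,C,G} ∩ IX={C,T} → {C} (+0)
site 0, node CDIOTX: CDITX={C} ∪ O={G} → {C,G} (+1)
site 0, node CDIOQTX: CDIOTX={C,G} ∩ Q={C} → {C} (+0)
site 1, node DT: D={C} ∪ T={A} → {A,C} (+1)
site 1, node CDT: C={A} ∩ DT={A,C} → {A} (+0)
site 1, node IX: I={A} ∪ X={G} → {A,G} (+1)
site 1, node CDITX: CDT={A} ∩ IX={A,G} → {A} (+0)
site 1, node CDIOTX: CDITX={A} ∪ O={T} → {A,T} (+1)
site 1, node CDIOQTX: CDIOTX={A,T} ∩ Q={A} → {A} (+0)
site 2, node DT: D={C} ∩ T={C} → {C} (+0)
site 2, node CDT: C={C} ∩ DT={C} → {C} (+0)
site 2, node IX: I={T} ∩ X={T} → {T} (+0)
site 2, node CDITX: CDT={C} ∪ IX={T} → {C,T} (+1)
site 2, node CDIOTX: CDITX={C,T} ∪ O={G} → {C,G,T} (+1)
site 2, node CDIOQTX: CDIOTX={C,G,T} ∩ Q={C} → {C} (+0)
site 3, node DT: D={A} ∪ T={C} → {A,C} (+1)
site 3, node CDT: C={A} ∩ DT={A,C} → {A} (+0)
site 3, node IX: I={A} ∪ X={T} → {A,T} (+1)
site 3, node CDITX: CDT={A} ∩ IX={A,T} → {A} (+0)
site 3, node CDIOTX: CDITX={A} ∪ O={C} → {A,C} (+1)
site 3, node CDIOQTX: CDIOTX={A,C} ∪ Q={T} → {A,C,T} (+1)
site 4, node DT: D={T} ∩ T={T} → {T} (+0)
site 4, node CDT: C={T} ∩ DT={T} → {T} (+0)
site 4, node IX: I={G} ∪ X={A} → {A,G} (+1)
site 4, node CDITX: CDT={T} ∪ IX={A,G} → {A,G,T} (+1)
site 4, node CDIOTX: CDITX={A,G,T} ∩ O={A} → {A} (+0)
site 4, node CDIOQTX: CDIOTX={A} ∪ Q={C} → {A,C} (+1)
site 5, node DT: D={A} ∩ T={A} → {A} (+0)
site 5, node CDT: C={T} ∪ DT={A} → {A,T} (+1)
site 5, node IX: I={C} ∪ X={G} → {C,G} (+1)
site 5, node CDITX: CDT={A,T} ∪ IX={C,G} → {A,C,G,T} (+1)
site 5, node CDIOTX: CDITX={A,C,G,T} ∩ O={T} → {T} (+0)
site 5, node CDIOQTX: CDIOTX={T} ∪ Q={A} → {A,T} (+1)
site 6, node DT: D={G} ∩ T={G} → {G} (+0)
site 6, node CDT: C={A} ∪ DT={G} → {A,G} (+1)
site 6, node IX: I={G} ∪ X={T} → {G,T} (+1)
site 6, node CDITX: CDT={A,G} ∩ IX={G,T} → {G} (+0)
site 6, node CDIOTX: CDITX={G} ∪ O={C} → {C,G} (+1)
site 6, node CDIOQTX: CDIOTX={C,G} ∩ Q={G} → {G} (+0)
site 7, node DT: D={C} ∪ T={T} → {C,T} (+1)
site 7, node CDT: C={T} ∩ DT={C,T} → {T} (+0)
site 7, node IX: I={A} ∪ X={C} → {A,C} (+1)
site 7, node CDITX: CDT={T} ∪ IX={A,C} → {A,C,T} (+1)
site 7, node CDIOTX: CDITX={A,C,T} ∩ O={T} → {T} (+0)
site 7, node CDIOQTX: CDIOTX={T} ∪ Q={G} → {G,T} (+1)
per-site changes: [4, 3, 2, 4, 3, 4, 3, 4]; total = 27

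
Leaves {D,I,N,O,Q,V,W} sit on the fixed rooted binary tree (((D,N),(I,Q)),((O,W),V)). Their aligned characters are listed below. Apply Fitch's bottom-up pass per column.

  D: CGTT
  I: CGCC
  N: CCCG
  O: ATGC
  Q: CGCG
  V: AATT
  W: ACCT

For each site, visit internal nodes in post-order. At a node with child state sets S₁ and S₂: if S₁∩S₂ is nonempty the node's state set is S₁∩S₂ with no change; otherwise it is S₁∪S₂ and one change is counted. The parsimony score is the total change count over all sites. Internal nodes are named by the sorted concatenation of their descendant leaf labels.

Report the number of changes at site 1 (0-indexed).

site 0, node DN: D={C} ∩ N={C} → {C} (+0)
site 0, node IQ: I={C} ∩ Q={C} → {C} (+0)
site 0, node DINQ: DN={C} ∩ IQ={C} → {C} (+0)
site 0, node OW: O={A} ∩ W={A} → {A} (+0)
site 0, node OVW: OW={A} ∩ V={A} → {A} (+0)
site 0, node DINOQVW: DINQ={C} ∪ OVW={A} → {A,C} (+1)
site 1, node DN: D={G} ∪ N={C} → {C,G} (+1)
site 1, node IQ: I={G} ∩ Q={G} → {G} (+0)
site 1, node DINQ: DN={C,G} ∩ IQ={G} → {G} (+0)
site 1, node OW: O={T} ∪ W={C} → {C,T} (+1)
site 1, node OVW: OW={C,T} ∪ V={A} → {A,C,T} (+1)
site 1, node DINOQVW: DINQ={G} ∪ OVW={A,C,T} → {A,C,G,T} (+1)
site 2, node DN: D={T} ∪ N={C} → {C,T} (+1)
site 2, node IQ: I={C} ∩ Q={C} → {C} (+0)
site 2, node DINQ: DN={C,T} ∩ IQ={C} → {C} (+0)
site 2, node OW: O={G} ∪ W={C} → {C,G} (+1)
site 2, node OVW: OW={C,G} ∪ V={T} → {C,G,T} (+1)
site 2, node DINOQVW: DINQ={C} ∩ OVW={C,G,T} → {C} (+0)
site 3, node DN: D={T} ∪ N={G} → {G,T} (+1)
site 3, node IQ: I={C} ∪ Q={G} → {C,G} (+1)
site 3, node DINQ: DN={G,T} ∩ IQ={C,G} → {G} (+0)
site 3, node OW: O={C} ∪ W={T} → {C,T} (+1)
site 3, node OVW: OW={C,T} ∩ V={T} → {T} (+0)
site 3, node DINOQVW: DINQ={G} ∪ OVW={T} → {G,T} (+1)
per-site changes: [1, 4, 3, 4]; total = 12

4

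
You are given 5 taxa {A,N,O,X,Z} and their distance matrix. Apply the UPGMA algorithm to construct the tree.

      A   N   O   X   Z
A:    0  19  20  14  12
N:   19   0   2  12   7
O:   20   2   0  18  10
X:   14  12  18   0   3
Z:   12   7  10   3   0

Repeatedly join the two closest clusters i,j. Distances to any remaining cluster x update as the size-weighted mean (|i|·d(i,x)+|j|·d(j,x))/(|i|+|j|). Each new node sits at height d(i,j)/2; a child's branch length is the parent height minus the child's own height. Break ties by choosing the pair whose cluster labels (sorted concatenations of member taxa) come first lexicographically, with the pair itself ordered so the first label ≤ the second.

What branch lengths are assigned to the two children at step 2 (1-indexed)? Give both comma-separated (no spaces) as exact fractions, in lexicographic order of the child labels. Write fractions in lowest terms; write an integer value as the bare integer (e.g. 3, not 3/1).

3/2,3/2

iteration 1: select N,O (d=2); attach at lengths (1, 1); label the merged cluster NO
  updated: d(A,NO)=39/2, d(NO,X)=15, d(NO,Z)=17/2
iteration 2: select X,Z (d=3); attach at lengths (3/2, 3/2); label the merged cluster XZ
  updated: d(A,XZ)=13, d(NO,XZ)=47/4
iteration 3: select NO,XZ (d=47/4); attach at lengths (39/8, 35/8); label the merged cluster NOXZ
  updated: d(A,NOXZ)=65/4
iteration 4: select A,NOXZ (d=65/4); attach at lengths (65/8, 9/4); label the merged cluster ANOXZ
final tree: (A:65/8,((N:1,O:1):39/8,(X:3/2,Z:3/2):35/8):9/4)
total length: 197/8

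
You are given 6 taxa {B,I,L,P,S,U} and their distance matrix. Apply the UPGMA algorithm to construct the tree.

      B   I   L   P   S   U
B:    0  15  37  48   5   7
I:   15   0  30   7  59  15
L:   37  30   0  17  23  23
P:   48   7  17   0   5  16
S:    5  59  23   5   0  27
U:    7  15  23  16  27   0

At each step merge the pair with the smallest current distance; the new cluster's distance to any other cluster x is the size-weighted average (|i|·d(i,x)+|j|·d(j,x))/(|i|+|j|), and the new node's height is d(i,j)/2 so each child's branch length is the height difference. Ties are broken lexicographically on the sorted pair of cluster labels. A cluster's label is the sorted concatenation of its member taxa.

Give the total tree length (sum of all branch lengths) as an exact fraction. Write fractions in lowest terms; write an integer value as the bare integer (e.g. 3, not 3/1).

1273/24

iteration 1: select B,S (d=5); attach at lengths (5/2, 5/2); label the merged cluster BS
  updated: d(BS,I)=37, d(BS,L)=30, d(BS,P)=53/2, d(BS,U)=17
iteration 2: select I,P (d=7); attach at lengths (7/2, 7/2); label the merged cluster IP
  updated: d(BS,IP)=127/4, d(IP,L)=47/2, d(IP,U)=31/2
iteration 3: select IP,U (d=31/2); attach at lengths (17/4, 31/4); label the merged cluster IPU
  updated: d(BS,IPU)=161/6, d(IPU,L)=70/3
iteration 4: select IPU,L (d=70/3); attach at lengths (47/12, 35/3); label the merged cluster ILPU
  updated: d(BS,ILPU)=221/8
iteration 5: select BS,ILPU (d=221/8); attach at lengths (181/16, 103/48); label the merged cluster BILPSU
final tree: ((B:5/2,S:5/2):181/16,(((I:7/2,P:7/2):17/4,U:31/4):47/12,L:35/3):103/48)
total length: 1273/24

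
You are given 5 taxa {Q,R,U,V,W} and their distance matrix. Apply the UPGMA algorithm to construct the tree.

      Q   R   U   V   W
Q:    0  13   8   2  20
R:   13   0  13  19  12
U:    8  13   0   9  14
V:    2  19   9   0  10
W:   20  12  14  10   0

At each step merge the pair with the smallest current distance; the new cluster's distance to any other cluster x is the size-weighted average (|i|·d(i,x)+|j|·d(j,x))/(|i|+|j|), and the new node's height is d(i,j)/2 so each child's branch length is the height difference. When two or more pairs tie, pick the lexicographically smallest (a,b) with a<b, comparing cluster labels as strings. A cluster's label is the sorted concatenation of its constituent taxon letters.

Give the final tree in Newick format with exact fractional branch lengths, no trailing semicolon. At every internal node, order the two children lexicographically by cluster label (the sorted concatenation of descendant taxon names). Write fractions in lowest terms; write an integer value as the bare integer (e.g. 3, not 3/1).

iteration 1: select Q,V (d=2); attach at lengths (1, 1); label the merged cluster QV
  updated: d(QV,R)=16, d(QV,U)=17/2, d(QV,W)=15
iteration 2: select QV,U (d=17/2); attach at lengths (13/4, 17/4); label the merged cluster QUV
  updated: d(QUV,R)=15, d(QUV,W)=44/3
iteration 3: select R,W (d=12); attach at lengths (6, 6); label the merged cluster RW
  updated: d(QUV,RW)=89/6
iteration 4: select QUV,RW (d=89/6); attach at lengths (19/6, 17/12); label the merged cluster QRUVW
final tree: (((Q:1,V:1):13/4,U:17/4):19/6,(R:6,W:6):17/12)
total length: 313/12

(((Q:1,V:1):13/4,U:17/4):19/6,(R:6,W:6):17/12)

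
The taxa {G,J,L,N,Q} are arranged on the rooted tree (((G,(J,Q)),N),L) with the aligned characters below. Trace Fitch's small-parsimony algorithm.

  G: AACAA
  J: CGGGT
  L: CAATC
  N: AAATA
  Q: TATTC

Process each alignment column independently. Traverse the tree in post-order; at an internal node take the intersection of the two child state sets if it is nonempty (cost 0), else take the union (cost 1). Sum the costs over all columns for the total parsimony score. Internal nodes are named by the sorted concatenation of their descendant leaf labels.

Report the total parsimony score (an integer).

[col 0] JQ: children J:{C}, Q:{T} ∪→ {C,T}; cost 1
[col 0] GJQ: children G:{A}, JQ:{C,T} ∪→ {A,C,T}; cost 1
[col 0] GJNQ: children GJQ:{A,C,T}, N:{A} ∩→ {A}; cost 0
[col 0] GJLNQ: children GJNQ:{A}, L:{C} ∪→ {A,C}; cost 1
[col 1] JQ: children J:{G}, Q:{A} ∪→ {A,G}; cost 1
[col 1] GJQ: children G:{A}, JQ:{A,G} ∩→ {A}; cost 0
[col 1] GJNQ: children GJQ:{A}, N:{A} ∩→ {A}; cost 0
[col 1] GJLNQ: children GJNQ:{A}, L:{A} ∩→ {A}; cost 0
[col 2] JQ: children J:{G}, Q:{T} ∪→ {G,T}; cost 1
[col 2] GJQ: children G:{C}, JQ:{G,T} ∪→ {C,G,T}; cost 1
[col 2] GJNQ: children GJQ:{C,G,T}, N:{A} ∪→ {A,C,G,T}; cost 1
[col 2] GJLNQ: children GJNQ:{A,C,G,T}, L:{A} ∩→ {A}; cost 0
[col 3] JQ: children J:{G}, Q:{T} ∪→ {G,T}; cost 1
[col 3] GJQ: children G:{A}, JQ:{G,T} ∪→ {A,G,T}; cost 1
[col 3] GJNQ: children GJQ:{A,G,T}, N:{T} ∩→ {T}; cost 0
[col 3] GJLNQ: children GJNQ:{T}, L:{T} ∩→ {T}; cost 0
[col 4] JQ: children J:{T}, Q:{C} ∪→ {C,T}; cost 1
[col 4] GJQ: children G:{A}, JQ:{C,T} ∪→ {A,C,T}; cost 1
[col 4] GJNQ: children GJQ:{A,C,T}, N:{A} ∩→ {A}; cost 0
[col 4] GJLNQ: children GJNQ:{A}, L:{C} ∪→ {A,C}; cost 1
per-site changes: [3, 1, 3, 2, 3]; total = 12

12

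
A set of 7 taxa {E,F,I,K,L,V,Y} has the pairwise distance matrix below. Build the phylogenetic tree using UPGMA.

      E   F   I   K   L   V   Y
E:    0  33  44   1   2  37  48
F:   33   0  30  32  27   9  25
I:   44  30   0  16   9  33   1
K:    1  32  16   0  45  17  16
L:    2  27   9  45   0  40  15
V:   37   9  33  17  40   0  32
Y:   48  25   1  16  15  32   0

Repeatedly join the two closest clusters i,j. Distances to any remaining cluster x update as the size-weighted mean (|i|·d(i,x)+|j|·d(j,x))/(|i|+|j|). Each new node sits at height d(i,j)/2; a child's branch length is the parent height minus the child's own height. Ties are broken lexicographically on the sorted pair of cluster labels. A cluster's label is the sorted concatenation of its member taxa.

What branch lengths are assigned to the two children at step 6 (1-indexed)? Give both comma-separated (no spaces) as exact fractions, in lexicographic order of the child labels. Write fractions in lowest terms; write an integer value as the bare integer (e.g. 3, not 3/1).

step 1: merge (E,K) at d=1; branch lengths E→1/2, K→1/2; new cluster EK
  updated: d(EK,F)=65/2, d(EK,I)=30, d(EK,L)=47/2, d(EK,V)=27, d(EK,Y)=32
step 2: merge (I,Y) at d=1; branch lengths I→1/2, Y→1/2; new cluster IY
  updated: d(EK,IY)=31, d(F,IY)=55/2, d(IY,L)=12, d(IY,V)=65/2
step 3: merge (F,V) at d=9; branch lengths F→9/2, V→9/2; new cluster FV
  updated: d(EK,FV)=119/4, d(FV,IY)=30, d(FV,L)=67/2
step 4: merge (IY,L) at d=12; branch lengths IY→11/2, L→6; new cluster ILY
  updated: d(EK,ILY)=57/2, d(FV,ILY)=187/6
step 5: merge (EK,ILY) at d=57/2; branch lengths EK→55/4, ILY→33/4; new cluster EIKLY
  updated: d(EIKLY,FV)=153/5
step 6: merge (EIKLY,FV) at d=153/5; branch lengths EIKLY→21/20, FV→54/5; new cluster EFIKLVY
final tree: (((E:1/2,K:1/2):55/4,((I:1/2,Y:1/2):11/2,L:6):33/4):21/20,(F:9/2,V:9/2):54/5)
total length: 1127/20

21/20,54/5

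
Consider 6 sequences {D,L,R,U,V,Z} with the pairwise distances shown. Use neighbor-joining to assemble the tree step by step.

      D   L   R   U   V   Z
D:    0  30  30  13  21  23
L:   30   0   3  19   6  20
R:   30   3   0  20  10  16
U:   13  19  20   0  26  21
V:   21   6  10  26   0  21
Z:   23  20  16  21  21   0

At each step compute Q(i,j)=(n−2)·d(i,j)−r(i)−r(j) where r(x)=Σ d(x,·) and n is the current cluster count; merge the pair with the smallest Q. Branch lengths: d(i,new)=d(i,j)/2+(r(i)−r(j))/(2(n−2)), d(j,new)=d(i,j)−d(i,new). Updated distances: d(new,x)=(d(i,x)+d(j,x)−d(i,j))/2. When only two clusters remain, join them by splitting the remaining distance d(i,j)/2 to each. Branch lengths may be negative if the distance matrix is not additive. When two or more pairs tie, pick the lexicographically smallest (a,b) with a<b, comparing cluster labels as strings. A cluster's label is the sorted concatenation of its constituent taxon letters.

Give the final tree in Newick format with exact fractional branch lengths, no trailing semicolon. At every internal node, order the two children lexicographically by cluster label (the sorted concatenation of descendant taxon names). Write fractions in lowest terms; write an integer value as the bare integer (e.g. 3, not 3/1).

1. join D+U (d=13, Q=-164) ⇒ DU; edges |D|=35/4, |U|=17/4
  updated: d(DU,L)=18, d(DU,R)=37/2, d(DU,V)=17, d(DU,Z)=31/2
2. join DU+Z (d=31/2, Q=-95) ⇒ DUZ; edges |DU|=43/6, |Z|=25/3
  updated: d(DUZ,L)=45/4, d(DUZ,R)=19/2, d(DUZ,V)=45/4
3. join DUZ+V (d=45/4, Q=-147/4) ⇒ DUVZ; edges |DUZ|=109/16, |V|=71/16
  updated: d(DUVZ,L)=3, d(DUVZ,R)=33/8
4. join DUVZ+L (d=3, Q=-81/8) ⇒ DLUVZ; edges |DUVZ|=33/16, |L|=15/16
  updated: d(DLUVZ,R)=33/16
5. join DLUVZ+R (d=33/16) ⇒ DLRUVZ; edges |DLUVZ|=33/32, |R|=33/32
final tree: (((((D:35/4,U:17/4):43/6,Z:25/3):109/16,V:71/16):33/16,L:15/16):33/32,R:33/32)
total length: 717/16

(((((D:35/4,U:17/4):43/6,Z:25/3):109/16,V:71/16):33/16,L:15/16):33/32,R:33/32)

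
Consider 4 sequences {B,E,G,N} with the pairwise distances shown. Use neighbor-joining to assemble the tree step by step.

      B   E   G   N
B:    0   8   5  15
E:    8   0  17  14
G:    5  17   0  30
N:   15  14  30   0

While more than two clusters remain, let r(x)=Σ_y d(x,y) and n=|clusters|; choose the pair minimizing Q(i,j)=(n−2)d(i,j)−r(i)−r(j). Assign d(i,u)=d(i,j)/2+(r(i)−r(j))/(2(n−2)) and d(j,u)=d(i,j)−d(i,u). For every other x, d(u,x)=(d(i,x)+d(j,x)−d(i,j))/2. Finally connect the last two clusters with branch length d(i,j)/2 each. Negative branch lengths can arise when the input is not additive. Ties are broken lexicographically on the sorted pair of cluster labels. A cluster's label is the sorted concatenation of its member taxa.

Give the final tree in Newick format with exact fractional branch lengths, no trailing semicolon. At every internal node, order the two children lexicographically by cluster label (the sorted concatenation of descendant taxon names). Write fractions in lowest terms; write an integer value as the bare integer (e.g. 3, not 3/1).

iteration 1: select B,G (d=5, Q=-70); attach at lengths (-7/2, 17/2); label the merged cluster BG
  updated: d(BG,E)=10, d(BG,N)=20
iteration 2: select BG,E (d=10, Q=-44); attach at lengths (8, 2); label the merged cluster BEG
  updated: d(BEG,N)=12
iteration 3: select BEG,N (d=12); attach at lengths (6, 6); label the merged cluster BEGN
final tree: (((B:-7/2,G:17/2):8,E:2):6,N:6)
total length: 27

(((B:-7/2,G:17/2):8,E:2):6,N:6)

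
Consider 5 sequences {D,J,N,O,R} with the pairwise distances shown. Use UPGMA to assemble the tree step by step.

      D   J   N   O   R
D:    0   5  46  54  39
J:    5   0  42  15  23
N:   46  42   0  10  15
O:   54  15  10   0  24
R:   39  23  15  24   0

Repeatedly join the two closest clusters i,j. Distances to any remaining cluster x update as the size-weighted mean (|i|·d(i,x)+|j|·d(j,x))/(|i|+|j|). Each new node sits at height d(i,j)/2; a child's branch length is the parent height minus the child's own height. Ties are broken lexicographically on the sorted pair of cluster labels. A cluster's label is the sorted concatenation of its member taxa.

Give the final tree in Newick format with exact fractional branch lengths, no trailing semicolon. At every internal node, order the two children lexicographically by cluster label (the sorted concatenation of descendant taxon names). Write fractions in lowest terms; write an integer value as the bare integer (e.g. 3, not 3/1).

((D:5/2,J:5/2):63/4,((N:5,O:5):19/4,R:39/4):17/2)

1. join D+J (d=5) ⇒ DJ; edges |D|=5/2, |J|=5/2
  updated: d(DJ,N)=44, d(DJ,O)=69/2, d(DJ,R)=31
2. join N+O (d=10) ⇒ NO; edges |N|=5, |O|=5
  updated: d(DJ,NO)=157/4, d(NO,R)=39/2
3. join NO+R (d=39/2) ⇒ NOR; edges |NO|=19/4, |R|=39/4
  updated: d(DJ,NOR)=73/2
4. join DJ+NOR (d=73/2) ⇒ DJNOR; edges |DJ|=63/4, |NOR|=17/2
final tree: ((D:5/2,J:5/2):63/4,((N:5,O:5):19/4,R:39/4):17/2)
total length: 215/4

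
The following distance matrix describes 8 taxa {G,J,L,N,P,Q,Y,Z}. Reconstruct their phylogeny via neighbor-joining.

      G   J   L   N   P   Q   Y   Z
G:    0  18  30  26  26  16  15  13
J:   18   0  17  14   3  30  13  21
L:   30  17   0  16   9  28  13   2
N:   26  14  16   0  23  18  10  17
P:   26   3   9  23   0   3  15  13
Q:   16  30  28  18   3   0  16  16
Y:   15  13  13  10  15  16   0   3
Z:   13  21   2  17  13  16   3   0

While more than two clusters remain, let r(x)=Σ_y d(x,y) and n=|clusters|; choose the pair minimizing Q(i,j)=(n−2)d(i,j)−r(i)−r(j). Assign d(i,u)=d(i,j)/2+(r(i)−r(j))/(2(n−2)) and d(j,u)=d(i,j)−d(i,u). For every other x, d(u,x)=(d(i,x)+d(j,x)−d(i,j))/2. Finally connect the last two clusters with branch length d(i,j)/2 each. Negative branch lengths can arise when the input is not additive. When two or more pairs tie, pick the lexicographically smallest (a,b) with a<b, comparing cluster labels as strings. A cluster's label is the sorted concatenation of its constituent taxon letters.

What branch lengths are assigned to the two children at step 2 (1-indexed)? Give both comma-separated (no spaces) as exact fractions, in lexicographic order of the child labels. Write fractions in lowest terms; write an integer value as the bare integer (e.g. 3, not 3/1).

18/5,-8/5

step 1: merge (P,Q) at d=3, Q=-201; branch lengths P→-17/12, Q→53/12; new cluster PQ
  updated: d(G,PQ)=39/2, d(J,PQ)=15, d(L,PQ)=17, d(N,PQ)=19, d(PQ,Y)=14, d(PQ,Z)=13
step 2: merge (L,Z) at d=2, Q=-154; branch lengths L→18/5, Z→-8/5; new cluster LZ
  updated: d(G,LZ)=41/2, d(J,LZ)=18, d(LZ,N)=31/2, d(LZ,PQ)=14, d(LZ,Y)=7
step 3: merge (J,N) at d=14, Q=-213/2; branch lengths J→99/16, N→125/16; new cluster JN
  updated: d(G,JN)=15, d(JN,LZ)=39/4, d(JN,PQ)=10, d(JN,Y)=9/2
step 4: merge (LZ,Y) at d=7, Q=-283/4; branch lengths LZ→127/24, Y→41/24; new cluster LYZ
  updated: d(G,LYZ)=57/4, d(JN,LYZ)=29/8, d(LYZ,PQ)=21/2
step 5: merge (G,PQ) at d=39/2, Q=-199/4; branch lengths G→191/16, PQ→121/16; new cluster GPQ
  updated: d(GPQ,JN)=11/4, d(GPQ,LYZ)=21/8
step 6: merge (GPQ,JN) at d=11/4, Q=-9; branch lengths GPQ→7/8, JN→15/8; new cluster GJNPQ
  updated: d(GJNPQ,LYZ)=7/4
step 7: merge (GJNPQ,LYZ) at d=7/4; branch lengths GJNPQ→7/8, LYZ→7/8; new cluster GJLNPQYZ
final tree: (((G:191/16,(P:-17/12,Q:53/12):121/16):7/8,(J:99/16,N:125/16):15/8):7/8,((L:18/5,Z:-8/5):127/24,Y:41/24):7/8)
total length: 50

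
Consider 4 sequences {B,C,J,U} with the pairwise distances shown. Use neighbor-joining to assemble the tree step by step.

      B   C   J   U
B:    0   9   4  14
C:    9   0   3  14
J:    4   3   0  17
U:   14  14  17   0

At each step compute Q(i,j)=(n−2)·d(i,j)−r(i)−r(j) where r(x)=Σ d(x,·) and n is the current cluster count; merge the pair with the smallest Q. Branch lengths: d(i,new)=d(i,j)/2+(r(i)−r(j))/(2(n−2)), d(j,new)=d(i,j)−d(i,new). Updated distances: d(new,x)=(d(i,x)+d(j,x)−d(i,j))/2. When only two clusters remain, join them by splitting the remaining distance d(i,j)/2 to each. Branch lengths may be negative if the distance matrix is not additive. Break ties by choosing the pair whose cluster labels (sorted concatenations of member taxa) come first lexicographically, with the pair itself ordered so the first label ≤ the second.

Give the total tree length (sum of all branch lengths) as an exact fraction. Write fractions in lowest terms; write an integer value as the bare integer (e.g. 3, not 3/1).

1. join B+U (d=14, Q=-44) ⇒ BU; edges |B|=5/2, |U|=23/2
  updated: d(BU,C)=9/2, d(BU,J)=7/2
2. join BU+C (d=9/2, Q=-11) ⇒ BCU; edges |BU|=5/2, |C|=2
  updated: d(BCU,J)=1
3. join BCU+J (d=1) ⇒ BCJU; edges |BCU|=1/2, |J|=1/2
final tree: (((B:5/2,U:23/2):5/2,C:2):1/2,J:1/2)
total length: 39/2

39/2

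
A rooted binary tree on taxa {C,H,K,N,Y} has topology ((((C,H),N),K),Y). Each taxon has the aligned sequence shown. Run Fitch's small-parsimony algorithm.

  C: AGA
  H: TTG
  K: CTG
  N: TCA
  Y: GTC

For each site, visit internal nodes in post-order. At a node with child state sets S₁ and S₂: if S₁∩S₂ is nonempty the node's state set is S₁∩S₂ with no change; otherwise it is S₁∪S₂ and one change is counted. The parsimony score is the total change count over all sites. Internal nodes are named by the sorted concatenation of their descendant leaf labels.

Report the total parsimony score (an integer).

CH@0: {A} ∪ {T} = {A,T} (union, +1)
CHN@0: {A,T} ∩ {T} = {T} (intersection, +0)
CHKN@0: {T} ∪ {C} = {C,T} (union, +1)
CHKNY@0: {C,T} ∪ {G} = {C,G,T} (union, +1)
CH@1: {G} ∪ {T} = {G,T} (union, +1)
CHN@1: {G,T} ∪ {C} = {C,G,T} (union, +1)
CHKN@1: {C,G,T} ∩ {T} = {T} (intersection, +0)
CHKNY@1: {T} ∩ {T} = {T} (intersection, +0)
CH@2: {A} ∪ {G} = {A,G} (union, +1)
CHN@2: {A,G} ∩ {A} = {A} (intersection, +0)
CHKN@2: {A} ∪ {G} = {A,G} (union, +1)
CHKNY@2: {A,G} ∪ {C} = {A,C,G} (union, +1)
per-site changes: [3, 2, 3]; total = 8

8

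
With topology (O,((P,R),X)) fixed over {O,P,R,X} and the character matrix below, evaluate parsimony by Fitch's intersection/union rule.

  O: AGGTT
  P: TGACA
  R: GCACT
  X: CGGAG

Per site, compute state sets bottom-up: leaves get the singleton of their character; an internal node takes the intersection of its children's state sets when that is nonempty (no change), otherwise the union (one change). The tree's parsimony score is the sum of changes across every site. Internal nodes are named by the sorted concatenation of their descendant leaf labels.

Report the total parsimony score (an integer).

PR@0: {T} ∪ {G} = {G,T} (union, +1)
PRX@0: {G,T} ∪ {C} = {C,G,T} (union, +1)
OPRX@0: {A} ∪ {C,G,T} = {A,C,G,T} (union, +1)
PR@1: {G} ∪ {C} = {C,G} (union, +1)
PRX@1: {C,G} ∩ {G} = {G} (intersection, +0)
OPRX@1: {G} ∩ {G} = {G} (intersection, +0)
PR@2: {A} ∩ {A} = {A} (intersection, +0)
PRX@2: {A} ∪ {G} = {A,G} (union, +1)
OPRX@2: {G} ∩ {A,G} = {G} (intersection, +0)
PR@3: {C} ∩ {C} = {C} (intersection, +0)
PRX@3: {C} ∪ {A} = {A,C} (union, +1)
OPRX@3: {T} ∪ {A,C} = {A,C,T} (union, +1)
PR@4: {A} ∪ {T} = {A,T} (union, +1)
PRX@4: {A,T} ∪ {G} = {A,G,T} (union, +1)
OPRX@4: {T} ∩ {A,G,T} = {T} (intersection, +0)
per-site changes: [3, 1, 1, 2, 2]; total = 9

9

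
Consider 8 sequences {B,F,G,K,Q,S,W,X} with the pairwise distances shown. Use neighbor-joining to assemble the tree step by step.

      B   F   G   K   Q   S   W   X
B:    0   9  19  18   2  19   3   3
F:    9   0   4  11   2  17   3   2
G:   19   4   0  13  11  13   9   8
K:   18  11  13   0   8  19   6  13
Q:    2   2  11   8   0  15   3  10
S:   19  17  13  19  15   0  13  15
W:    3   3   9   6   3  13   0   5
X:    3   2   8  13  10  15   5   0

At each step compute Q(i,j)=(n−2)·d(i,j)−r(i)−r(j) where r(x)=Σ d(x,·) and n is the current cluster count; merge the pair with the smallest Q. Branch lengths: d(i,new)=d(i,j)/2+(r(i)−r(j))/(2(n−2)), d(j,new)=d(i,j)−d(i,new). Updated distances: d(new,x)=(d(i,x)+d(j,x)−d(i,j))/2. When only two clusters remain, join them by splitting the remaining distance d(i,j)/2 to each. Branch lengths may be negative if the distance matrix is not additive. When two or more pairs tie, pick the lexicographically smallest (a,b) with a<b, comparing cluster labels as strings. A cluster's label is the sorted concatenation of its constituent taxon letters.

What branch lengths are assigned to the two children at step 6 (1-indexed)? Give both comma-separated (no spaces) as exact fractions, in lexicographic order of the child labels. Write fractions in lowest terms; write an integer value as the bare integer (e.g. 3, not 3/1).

iteration 1: select B,Q (d=2, Q=-112); attach at lengths (17/6, -5/6); label the merged cluster BQ
  updated: d(BQ,F)=9/2, d(BQ,G)=14, d(BQ,K)=12, d(BQ,S)=16, d(BQ,W)=2, d(BQ,X)=11/2
iteration 2: select G,S (d=13, Q=-89); attach at lengths (33/10, 97/10); label the merged cluster GS
  updated: d(BQ,GS)=17/2, d(F,GS)=4, d(GS,K)=19/2, d(GS,W)=9/2, d(GS,X)=5
iteration 3: select K,W (d=6, Q=-48); attach at lengths (55/8, -7/8); label the merged cluster KW
  updated: d(BQ,KW)=4, d(F,KW)=4, d(GS,KW)=4, d(KW,X)=6
iteration 4: select BQ,KW (d=4, Q=-57/2); attach at lengths (11/4, 5/4); label the merged cluster BKQW
  updated: d(BKQW,F)=9/4, d(BKQW,GS)=17/4, d(BKQW,X)=15/4
iteration 5: select BKQW,GS (d=17/4, Q=-15); attach at lengths (11/8, 23/8); label the merged cluster BGKQSW
  updated: d(BGKQSW,F)=1, d(BGKQSW,X)=9/4
iteration 6: select BGKQSW,F (d=1, Q=-21/4); attach at lengths (5/8, 3/8); label the merged cluster BFGKQSW
  updated: d(BFGKQSW,X)=13/8
iteration 7: select BFGKQSW,X (d=13/8); attach at lengths (13/16, 13/16); label the merged cluster BFGKQSWX
final tree: (((((B:17/6,Q:-5/6):11/4,(K:55/8,W:-7/8):5/4):11/8,(G:33/10,S:97/10):23/8):5/8,F:3/8):13/16,X:13/16)
total length: 255/8

5/8,3/8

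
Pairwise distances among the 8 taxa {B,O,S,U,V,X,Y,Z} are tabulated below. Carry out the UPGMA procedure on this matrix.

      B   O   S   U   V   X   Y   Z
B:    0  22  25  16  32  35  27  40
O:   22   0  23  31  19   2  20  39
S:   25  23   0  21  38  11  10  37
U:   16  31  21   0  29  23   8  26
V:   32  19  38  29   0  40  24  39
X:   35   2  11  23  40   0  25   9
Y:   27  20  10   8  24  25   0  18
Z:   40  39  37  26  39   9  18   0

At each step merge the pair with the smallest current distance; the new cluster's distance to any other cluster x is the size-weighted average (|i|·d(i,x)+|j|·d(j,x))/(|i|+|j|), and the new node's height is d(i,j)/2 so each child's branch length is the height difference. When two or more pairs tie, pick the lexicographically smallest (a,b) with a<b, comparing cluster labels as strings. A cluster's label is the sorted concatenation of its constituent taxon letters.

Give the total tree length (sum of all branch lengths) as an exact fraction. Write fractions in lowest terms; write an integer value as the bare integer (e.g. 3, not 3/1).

1. join O+X (d=2) ⇒ OX; edges |O|=1, |X|=1
  updated: d(B,OX)=57/2, d(OX,S)=17, d(OX,U)=27, d(OX,V)=59/2, d(OX,Y)=45/2, d(OX,Z)=24
2. join U+Y (d=8) ⇒ UY; edges |U|=4, |Y|=4
  updated: d(B,UY)=43/2, d(OX,UY)=99/4, d(S,UY)=31/2, d(UY,V)=53/2, d(UY,Z)=22
3. join S+UY (d=31/2) ⇒ SUY; edges |S|=31/4, |UY|=15/4
  updated: d(B,SUY)=68/3, d(OX,SUY)=133/6, d(SUY,V)=91/3, d(SUY,Z)=27
4. join OX+SUY (d=133/6) ⇒ OSUXY; edges |OX|=121/12, |SUY|=10/3
  updated: d(B,OSUXY)=25, d(OSUXY,V)=30, d(OSUXY,Z)=129/5
5. join B+OSUXY (d=25) ⇒ BOSUXY; edges |B|=25/2, |OSUXY|=17/12
  updated: d(BOSUXY,V)=91/3, d(BOSUXY,Z)=169/6
6. join BOSUXY+Z (d=169/6) ⇒ BOSUXYZ; edges |BOSUXY|=19/12, |Z|=169/12
  updated: d(BOSUXYZ,V)=221/7
7. join BOSUXYZ+V (d=221/7) ⇒ BOSUVXYZ; edges |BOSUXYZ|=143/84, |V|=221/14
final tree: (((B:25/2,((O:1,X:1):121/12,(S:31/4,(U:4,Y:4):15/4):10/3):17/12):19/12,Z:169/12):143/84,V:221/14)
total length: 6887/84

6887/84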